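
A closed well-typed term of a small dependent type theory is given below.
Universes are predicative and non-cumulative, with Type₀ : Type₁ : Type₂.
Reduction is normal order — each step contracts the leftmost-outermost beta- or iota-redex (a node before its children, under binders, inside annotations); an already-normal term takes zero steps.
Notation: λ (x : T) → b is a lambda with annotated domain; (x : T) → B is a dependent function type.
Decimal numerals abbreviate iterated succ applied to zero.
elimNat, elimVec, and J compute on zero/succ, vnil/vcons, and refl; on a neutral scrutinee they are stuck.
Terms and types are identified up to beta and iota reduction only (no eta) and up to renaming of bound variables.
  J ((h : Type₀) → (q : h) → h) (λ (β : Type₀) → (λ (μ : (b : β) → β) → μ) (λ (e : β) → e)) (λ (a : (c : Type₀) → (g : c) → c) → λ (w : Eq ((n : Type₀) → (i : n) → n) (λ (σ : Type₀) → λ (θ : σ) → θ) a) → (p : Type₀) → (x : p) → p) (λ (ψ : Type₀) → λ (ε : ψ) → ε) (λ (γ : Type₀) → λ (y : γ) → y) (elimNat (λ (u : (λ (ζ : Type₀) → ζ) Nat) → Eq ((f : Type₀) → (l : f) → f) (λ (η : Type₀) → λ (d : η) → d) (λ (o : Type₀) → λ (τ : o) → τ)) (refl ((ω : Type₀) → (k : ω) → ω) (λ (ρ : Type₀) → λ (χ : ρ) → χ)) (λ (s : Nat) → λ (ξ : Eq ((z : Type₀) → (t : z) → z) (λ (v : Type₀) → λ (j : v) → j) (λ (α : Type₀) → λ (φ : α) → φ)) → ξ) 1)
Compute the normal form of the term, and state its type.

resulting normal form:
  λ (h : Type₀) → λ (q : h) → q
inferred type:
  (h : Type₀) → (q : h) → h


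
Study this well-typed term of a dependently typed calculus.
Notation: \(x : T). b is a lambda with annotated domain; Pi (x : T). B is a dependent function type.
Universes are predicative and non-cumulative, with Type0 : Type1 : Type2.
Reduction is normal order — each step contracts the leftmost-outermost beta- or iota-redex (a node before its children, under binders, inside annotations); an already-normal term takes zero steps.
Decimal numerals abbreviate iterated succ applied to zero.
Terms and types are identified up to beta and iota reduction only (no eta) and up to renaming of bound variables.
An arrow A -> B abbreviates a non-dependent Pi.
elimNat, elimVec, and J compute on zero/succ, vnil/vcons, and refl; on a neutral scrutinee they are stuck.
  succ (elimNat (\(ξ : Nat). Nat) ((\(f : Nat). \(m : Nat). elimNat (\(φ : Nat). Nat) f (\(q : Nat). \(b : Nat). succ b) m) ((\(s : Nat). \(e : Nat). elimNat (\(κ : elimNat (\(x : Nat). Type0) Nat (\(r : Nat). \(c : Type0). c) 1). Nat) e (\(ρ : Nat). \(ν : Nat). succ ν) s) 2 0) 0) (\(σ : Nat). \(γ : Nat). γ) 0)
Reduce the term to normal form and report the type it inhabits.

resulting normal form:
  3
type:
  Nat


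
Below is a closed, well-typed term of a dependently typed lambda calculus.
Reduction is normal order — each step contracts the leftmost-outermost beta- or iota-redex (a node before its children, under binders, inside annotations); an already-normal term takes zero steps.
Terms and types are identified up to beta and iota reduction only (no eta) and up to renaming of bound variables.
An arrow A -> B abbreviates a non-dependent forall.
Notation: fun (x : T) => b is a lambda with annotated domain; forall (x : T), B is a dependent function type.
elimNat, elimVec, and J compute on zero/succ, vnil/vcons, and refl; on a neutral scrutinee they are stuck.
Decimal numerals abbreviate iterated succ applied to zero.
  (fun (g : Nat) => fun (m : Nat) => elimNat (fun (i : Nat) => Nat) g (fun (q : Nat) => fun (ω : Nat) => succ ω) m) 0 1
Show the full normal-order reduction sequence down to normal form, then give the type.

normal-order reduction sequence:
  (fun (g : Nat) => fun (m : Nat) => elimNat (fun (i : Nat) => Nat) g (fun (q : Nat) => fun (ω : Nat) => succ ω) m) 0 1
  ~> (fun (g : Nat) => elimNat (fun (m : Nat) => Nat) 0 (fun (i : Nat) => fun (q : Nat) => succ q) g) 1
  ~> elimNat (fun (g : Nat) => Nat) 0 (fun (m : Nat) => fun (i : Nat) => succ i) 1
  ~> (fun (g : Nat) => fun (m : Nat) => succ m) 0 (elimNat (fun (i : Nat) => Nat) 0 (fun (q : Nat) => fun (ω : Nat) => succ ω) 0)
  ~> (fun (g : Nat) => succ g) (elimNat (fun (m : Nat) => Nat) 0 (fun (i : Nat) => fun (q : Nat) => succ q) 0)
  ~> succ (elimNat (fun (g : Nat) => Nat) 0 (fun (m : Nat) => fun (i : Nat) => succ i) 0)
  ~> 1
inferred type:
  Nat


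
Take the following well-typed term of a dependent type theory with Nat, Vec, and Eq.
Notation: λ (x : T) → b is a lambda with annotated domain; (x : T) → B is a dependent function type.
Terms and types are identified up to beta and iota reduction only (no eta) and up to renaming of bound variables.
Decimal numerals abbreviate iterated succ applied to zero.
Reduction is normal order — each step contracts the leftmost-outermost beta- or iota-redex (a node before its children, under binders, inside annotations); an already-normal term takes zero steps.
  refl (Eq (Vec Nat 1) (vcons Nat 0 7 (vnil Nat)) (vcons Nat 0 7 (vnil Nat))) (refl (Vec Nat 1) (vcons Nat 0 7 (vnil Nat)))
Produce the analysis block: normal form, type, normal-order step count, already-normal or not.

resulting normal form:
  refl (Eq (Vec Nat 1) (vcons Nat 0 7 (vnil Nat)) (vcons Nat 0 7 (vnil Nat))) (refl (Vec Nat 1) (vcons Nat 0 7 (vnil Nat)))
type:
  Eq (Eq (Vec Nat 1) (vcons Nat 0 7 (vnil Nat)) (vcons Nat 0 7 (vnil Nat))) (refl (Vec Nat 1) (vcons Nat 0 7 (vnil Nat))) (refl (Vec Nat 1) (vcons Nat 0 7 (vnil Nat)))
steps to reach normal form (normal order): 0
term was already normal: yes


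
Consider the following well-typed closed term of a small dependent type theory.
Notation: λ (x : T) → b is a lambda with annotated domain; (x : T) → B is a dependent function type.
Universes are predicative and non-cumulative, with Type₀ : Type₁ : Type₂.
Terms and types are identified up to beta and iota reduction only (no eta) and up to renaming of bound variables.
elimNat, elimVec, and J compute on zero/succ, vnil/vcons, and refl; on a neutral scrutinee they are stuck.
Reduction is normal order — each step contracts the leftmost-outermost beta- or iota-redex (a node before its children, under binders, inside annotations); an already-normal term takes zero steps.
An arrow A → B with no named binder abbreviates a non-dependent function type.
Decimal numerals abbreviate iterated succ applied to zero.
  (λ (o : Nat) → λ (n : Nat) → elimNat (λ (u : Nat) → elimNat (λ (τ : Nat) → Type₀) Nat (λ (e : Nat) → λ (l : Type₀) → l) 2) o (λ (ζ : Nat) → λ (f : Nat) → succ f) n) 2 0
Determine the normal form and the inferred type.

reduced normal form:
  2
type:
  Nat
observation: contracting a beta-redex first, the term normalizes in 3 steps.


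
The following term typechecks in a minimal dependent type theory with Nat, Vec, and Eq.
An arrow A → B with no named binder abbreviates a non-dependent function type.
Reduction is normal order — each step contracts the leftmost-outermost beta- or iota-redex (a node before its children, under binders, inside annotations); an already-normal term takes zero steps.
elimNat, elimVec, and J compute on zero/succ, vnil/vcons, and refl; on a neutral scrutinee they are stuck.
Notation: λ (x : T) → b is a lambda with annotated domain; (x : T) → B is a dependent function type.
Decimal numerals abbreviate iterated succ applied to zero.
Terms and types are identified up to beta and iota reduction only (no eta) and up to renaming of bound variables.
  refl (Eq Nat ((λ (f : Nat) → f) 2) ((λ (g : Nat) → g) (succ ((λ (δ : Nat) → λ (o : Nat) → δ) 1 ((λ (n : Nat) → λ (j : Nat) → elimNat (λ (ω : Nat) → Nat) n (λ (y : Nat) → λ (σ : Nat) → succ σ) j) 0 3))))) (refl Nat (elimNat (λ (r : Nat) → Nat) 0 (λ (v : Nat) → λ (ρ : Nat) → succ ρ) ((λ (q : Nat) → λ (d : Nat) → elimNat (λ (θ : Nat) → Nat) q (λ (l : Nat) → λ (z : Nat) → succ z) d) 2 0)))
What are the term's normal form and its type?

normal form:
  refl (Eq Nat 2 2) (refl Nat 2)
the term's type:
  Eq (Eq Nat 2 2) (refl Nat 2) (refl Nat 2)
observation: 14 normal-order steps normalize the term, beginning with a beta-redex.


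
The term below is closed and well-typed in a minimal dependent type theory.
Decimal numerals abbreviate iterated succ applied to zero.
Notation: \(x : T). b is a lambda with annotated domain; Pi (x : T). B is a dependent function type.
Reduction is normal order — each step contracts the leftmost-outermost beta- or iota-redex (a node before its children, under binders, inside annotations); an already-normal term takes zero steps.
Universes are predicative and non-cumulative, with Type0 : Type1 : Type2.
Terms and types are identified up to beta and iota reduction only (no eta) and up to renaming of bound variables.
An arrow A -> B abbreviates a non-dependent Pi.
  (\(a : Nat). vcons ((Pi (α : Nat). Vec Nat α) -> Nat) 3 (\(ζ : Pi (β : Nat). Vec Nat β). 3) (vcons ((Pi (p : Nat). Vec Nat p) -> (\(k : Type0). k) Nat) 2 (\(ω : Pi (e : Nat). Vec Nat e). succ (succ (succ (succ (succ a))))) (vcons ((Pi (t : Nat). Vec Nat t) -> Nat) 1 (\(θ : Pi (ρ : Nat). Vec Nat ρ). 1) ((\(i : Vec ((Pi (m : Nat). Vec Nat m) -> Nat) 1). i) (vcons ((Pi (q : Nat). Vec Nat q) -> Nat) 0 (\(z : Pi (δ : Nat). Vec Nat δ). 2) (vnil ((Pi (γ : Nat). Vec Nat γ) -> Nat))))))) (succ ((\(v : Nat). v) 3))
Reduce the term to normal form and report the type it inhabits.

resulting normal form:
  vcons ((Pi (a : Nat). Vec Nat a) -> Nat) 3 (\(α : Pi (ζ : Nat). Vec Nat ζ). 3) (vcons ((Pi (β : Nat). Vec Nat β) -> Nat) 2 (\(p : Pi (k : Nat). Vec Nat k). 9) (vcons ((Pi (ω : Nat). Vec Nat ω) -> Nat) 1 (\(e : Pi (t : Nat). Vec Nat t). 1) (vcons ((Pi (θ : Nat). Vec Nat θ) -> Nat) 0 (\(ρ : Pi (i : Nat). Vec Nat i). 2) (vnil ((Pi (m : Nat). Vec Nat m) -> Nat)))))
type:
  Vec ((Pi (a : Nat). Vec Nat a) -> Nat) 4


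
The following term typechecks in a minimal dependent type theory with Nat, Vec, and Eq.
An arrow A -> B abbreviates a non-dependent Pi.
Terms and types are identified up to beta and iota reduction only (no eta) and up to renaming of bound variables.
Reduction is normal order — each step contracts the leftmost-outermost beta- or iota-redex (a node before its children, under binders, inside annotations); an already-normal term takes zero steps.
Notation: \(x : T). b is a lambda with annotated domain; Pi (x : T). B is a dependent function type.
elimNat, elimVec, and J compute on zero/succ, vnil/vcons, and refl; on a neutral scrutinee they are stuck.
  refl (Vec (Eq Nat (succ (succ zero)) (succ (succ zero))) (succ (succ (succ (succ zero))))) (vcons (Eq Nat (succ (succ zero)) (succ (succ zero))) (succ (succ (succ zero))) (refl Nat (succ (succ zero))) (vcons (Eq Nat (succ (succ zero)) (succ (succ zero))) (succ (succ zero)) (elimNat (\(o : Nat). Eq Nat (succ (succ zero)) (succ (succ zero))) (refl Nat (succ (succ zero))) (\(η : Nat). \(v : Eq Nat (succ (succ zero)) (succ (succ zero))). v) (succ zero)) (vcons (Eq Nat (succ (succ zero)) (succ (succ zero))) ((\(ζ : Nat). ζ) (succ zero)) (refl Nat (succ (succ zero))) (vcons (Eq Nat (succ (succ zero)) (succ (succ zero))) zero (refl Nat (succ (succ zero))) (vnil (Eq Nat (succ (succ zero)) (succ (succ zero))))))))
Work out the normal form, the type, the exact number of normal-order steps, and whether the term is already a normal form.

normal form:
  refl (Vec (Eq Nat (succ (succ zero)) (succ (succ zero))) (succ (succ (succ (succ zero))))) (vcons (Eq Nat (succ (succ zero)) (succ (succ zero))) (succ (succ (succ zero))) (refl Nat (succ (succ zero))) (vcons (Eq Nat (succ (succ zero)) (succ (succ zero))) (succ (succ zero)) (refl Nat (succ (succ zero))) (vcons (Eq Nat (succ (succ zero)) (succ (succ zero))) (succ zero) (refl Nat (succ (succ zero))) (vcons (Eq Nat (succ (succ zero)) (succ (succ zero))) zero (refl Nat (succ (succ zero))) (vnil (Eq Nat (succ (succ zero)) (succ (succ zero))))))))
inferred type:
  Eq (Vec (Eq Nat (succ (succ zero)) (succ (succ zero))) (succ (succ (succ (succ zero))))) (vcons (Eq Nat (succ (succ zero)) (succ (succ zero))) (succ (succ (succ zero))) (refl Nat (succ (succ zero))) (vcons (Eq Nat (succ (succ zero)) (succ (succ zero))) (succ (succ zero)) (refl Nat (succ (succ zero))) (vcons (Eq Nat (succ (succ zero)) (succ (succ zero))) (succ zero) (refl Nat (succ (succ zero))) (vcons (Eq Nat (succ (succ zero)) (succ (succ zero))) zero (refl Nat (succ (succ zero))) (vnil (Eq Nat (succ (succ zero)) (succ (succ zero)))))))) (vcons (Eq Nat (succ (succ zero)) (succ (succ zero))) (succ (succ (succ zero))) (refl Nat (succ (succ zero))) (vcons (Eq Nat (succ (succ zero)) (succ (succ zero))) (succ (succ zero)) (refl Nat (succ (succ zero))) (vcons (Eq Nat (succ (succ zero)) (succ (succ zero))) (succ zero) (refl Nat (succ (succ zero))) (vcons (Eq Nat (succ (succ zero)) (succ (succ zero))) zero (refl Nat (succ (succ zero))) (vnil (Eq Nat (succ (succ zero)) (succ (succ zero))))))))
normal-order step count: 5
already normal: no
first contracted redex: an elimNat iota-redex


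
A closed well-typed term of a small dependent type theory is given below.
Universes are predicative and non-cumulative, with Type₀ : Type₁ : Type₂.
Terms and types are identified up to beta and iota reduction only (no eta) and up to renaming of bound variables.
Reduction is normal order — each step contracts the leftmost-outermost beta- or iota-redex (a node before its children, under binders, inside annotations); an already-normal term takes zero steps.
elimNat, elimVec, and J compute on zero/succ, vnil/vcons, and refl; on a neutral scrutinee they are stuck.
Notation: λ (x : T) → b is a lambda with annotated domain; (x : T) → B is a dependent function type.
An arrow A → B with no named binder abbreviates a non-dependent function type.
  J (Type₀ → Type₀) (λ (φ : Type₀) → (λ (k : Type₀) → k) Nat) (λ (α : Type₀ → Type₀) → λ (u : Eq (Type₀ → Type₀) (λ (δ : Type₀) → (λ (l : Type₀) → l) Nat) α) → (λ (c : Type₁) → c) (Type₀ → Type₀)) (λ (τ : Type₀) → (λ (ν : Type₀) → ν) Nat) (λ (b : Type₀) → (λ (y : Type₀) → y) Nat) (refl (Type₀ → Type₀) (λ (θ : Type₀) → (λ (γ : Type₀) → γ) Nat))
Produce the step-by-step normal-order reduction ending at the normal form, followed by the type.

normal-order reduction:
  J (Type₀ → Type₀) (λ (φ : Type₀) → (λ (k : Type₀) → k) Nat) (λ (α : Type₀ → Type₀) → λ (u : Eq (Type₀ → Type₀) (λ (δ : Type₀) → (λ (l : Type₀) → l) Nat) α) → (λ (c : Type₁) → c) (Type₀ → Type₀)) (λ (τ : Type₀) → (λ (ν : Type₀) → ν) Nat) (λ (b : Type₀) → (λ (y : Type₀) → y) Nat) (refl (Type₀ → Type₀) (λ (θ : Type₀) → (λ (γ : Type₀) → γ) Nat))
  ~> λ (φ : Type₀) → (λ (k : Type₀) → k) Nat
  ~> λ (φ : Type₀) → Nat
the term's type:
  Type₀ → Type₀


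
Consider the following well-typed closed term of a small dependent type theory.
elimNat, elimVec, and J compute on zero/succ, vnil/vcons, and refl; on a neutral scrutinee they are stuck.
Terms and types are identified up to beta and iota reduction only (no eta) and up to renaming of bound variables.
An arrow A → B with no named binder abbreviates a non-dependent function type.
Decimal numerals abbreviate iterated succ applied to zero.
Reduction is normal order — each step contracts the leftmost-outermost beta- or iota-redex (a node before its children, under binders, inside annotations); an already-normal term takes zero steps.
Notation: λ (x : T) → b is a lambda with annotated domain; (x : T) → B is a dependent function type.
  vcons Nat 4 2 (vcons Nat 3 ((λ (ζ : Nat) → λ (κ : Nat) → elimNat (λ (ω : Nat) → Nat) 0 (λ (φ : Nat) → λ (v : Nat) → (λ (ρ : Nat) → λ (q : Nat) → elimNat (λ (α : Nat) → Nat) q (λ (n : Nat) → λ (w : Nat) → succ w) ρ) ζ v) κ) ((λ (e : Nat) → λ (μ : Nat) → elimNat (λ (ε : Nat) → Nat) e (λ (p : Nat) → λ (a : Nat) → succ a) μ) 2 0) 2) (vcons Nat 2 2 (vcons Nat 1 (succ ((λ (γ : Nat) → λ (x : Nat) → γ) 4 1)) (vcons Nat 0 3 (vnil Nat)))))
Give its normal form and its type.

normal form:
  vcons Nat 4 2 (vcons Nat 3 4 (vcons Nat 2 2 (vcons Nat 1 5 (vcons Nat 0 3 (vnil Nat)))))
the term's type:
  Vec Nat 5
observation: normalization takes exactly 35 steps under the normal-order strategy.


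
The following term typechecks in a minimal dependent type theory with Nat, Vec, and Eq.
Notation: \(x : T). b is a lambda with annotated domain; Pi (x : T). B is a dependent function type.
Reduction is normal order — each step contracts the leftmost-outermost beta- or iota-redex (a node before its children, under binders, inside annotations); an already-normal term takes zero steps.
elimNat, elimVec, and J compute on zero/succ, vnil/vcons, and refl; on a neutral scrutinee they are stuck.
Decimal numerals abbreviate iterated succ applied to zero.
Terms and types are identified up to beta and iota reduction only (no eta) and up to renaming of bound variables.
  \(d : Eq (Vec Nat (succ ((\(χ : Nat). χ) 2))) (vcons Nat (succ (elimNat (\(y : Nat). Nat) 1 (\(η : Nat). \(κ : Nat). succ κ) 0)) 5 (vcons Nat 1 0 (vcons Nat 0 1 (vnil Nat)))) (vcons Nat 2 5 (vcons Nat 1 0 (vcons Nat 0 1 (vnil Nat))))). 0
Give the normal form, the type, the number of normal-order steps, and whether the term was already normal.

resulting normal form:
  \(d : Eq (Vec Nat 3) (vcons Nat 2 5 (vcons Nat 1 0 (vcons Nat 0 1 (vnil Nat)))) (vcons Nat 2 5 (vcons Nat 1 0 (vcons Nat 0 1 (vnil Nat))))). 0
the term's type:
  Pi (d : Eq (Vec Nat 3) (vcons Nat 2 5 (vcons Nat 1 0 (vcons Nat 0 1 (vnil Nat)))) (vcons Nat 2 5 (vcons Nat 1 0 (vcons Nat 0 1 (vnil Nat))))). Nat
steps to reach normal form (normal order): 2
already normal: no
first redex: a beta-redex


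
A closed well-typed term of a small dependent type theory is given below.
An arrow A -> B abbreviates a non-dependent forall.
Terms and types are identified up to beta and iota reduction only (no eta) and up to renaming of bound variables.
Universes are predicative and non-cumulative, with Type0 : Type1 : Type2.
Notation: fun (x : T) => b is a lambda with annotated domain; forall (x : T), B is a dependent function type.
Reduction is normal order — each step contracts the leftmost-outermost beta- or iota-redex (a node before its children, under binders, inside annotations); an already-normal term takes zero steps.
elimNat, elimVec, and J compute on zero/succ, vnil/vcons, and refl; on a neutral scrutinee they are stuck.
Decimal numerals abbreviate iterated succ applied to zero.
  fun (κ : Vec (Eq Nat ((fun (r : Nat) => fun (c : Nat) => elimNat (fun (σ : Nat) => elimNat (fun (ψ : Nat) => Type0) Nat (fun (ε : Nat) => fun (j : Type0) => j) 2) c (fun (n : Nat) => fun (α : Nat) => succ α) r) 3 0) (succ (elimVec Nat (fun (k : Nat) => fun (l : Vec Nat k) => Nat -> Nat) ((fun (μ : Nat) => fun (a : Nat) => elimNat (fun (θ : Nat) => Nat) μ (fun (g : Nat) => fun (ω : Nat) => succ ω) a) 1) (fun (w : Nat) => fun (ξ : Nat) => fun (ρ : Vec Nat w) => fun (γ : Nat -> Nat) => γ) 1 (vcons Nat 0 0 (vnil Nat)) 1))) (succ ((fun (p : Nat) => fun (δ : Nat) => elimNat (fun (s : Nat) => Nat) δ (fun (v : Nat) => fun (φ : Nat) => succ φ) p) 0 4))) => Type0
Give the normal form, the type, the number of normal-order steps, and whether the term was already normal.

normal form:
  fun (κ : Vec (Eq Nat 3 3) 5) => Type0
type:
  Vec (Eq Nat 3 3) 5 -> Type1
reduction steps (normal order): 27
started in normal form: no
first redex: a beta-redex


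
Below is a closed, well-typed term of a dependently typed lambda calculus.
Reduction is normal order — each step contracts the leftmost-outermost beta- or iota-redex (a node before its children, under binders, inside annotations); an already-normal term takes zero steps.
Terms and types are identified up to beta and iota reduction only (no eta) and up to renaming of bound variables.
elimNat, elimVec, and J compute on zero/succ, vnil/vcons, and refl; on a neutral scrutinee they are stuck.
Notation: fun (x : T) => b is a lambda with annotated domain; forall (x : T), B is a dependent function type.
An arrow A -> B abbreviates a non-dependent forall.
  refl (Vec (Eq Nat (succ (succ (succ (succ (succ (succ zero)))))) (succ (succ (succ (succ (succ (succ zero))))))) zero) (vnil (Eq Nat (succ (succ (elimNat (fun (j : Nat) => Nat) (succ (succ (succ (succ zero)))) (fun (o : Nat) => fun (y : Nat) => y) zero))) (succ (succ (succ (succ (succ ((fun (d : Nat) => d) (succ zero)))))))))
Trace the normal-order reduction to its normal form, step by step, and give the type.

normal-order reduction:
  refl (Vec (Eq Nat (succ (succ (succ (succ (succ (succ zero)))))) (succ (succ (succ (succ (succ (succ zero))))))) zero) (vnil (Eq Nat (succ (succ (elimNat (fun (j : Nat) => Nat) (succ (succ (succ (succ zero)))) (fun (o : Nat) => fun (y : Nat) => y) zero))) (succ (succ (succ (succ (succ ((fun (d : Nat) => d) (succ zero)))))))))
  ~> refl (Vec (Eq Nat (succ (succ (succ (succ (succ (succ zero)))))) (succ (succ (succ (succ (succ (succ zero))))))) zero) (vnil (Eq Nat (succ (succ (succ (succ (succ (succ zero)))))) (succ (succ (succ (succ (succ ((fun (j : Nat) => j) (succ zero)))))))))
  ~> refl (Vec (Eq Nat (succ (succ (succ (succ (succ (succ zero)))))) (succ (succ (succ (succ (succ (succ zero))))))) zero) (vnil (Eq Nat (succ (succ (succ (succ (succ (succ zero)))))) (succ (succ (succ (succ (succ (succ zero))))))))
type:
  Eq (Vec (Eq Nat (succ (succ (succ (succ (succ (succ zero)))))) (succ (succ (succ (succ (succ (succ zero))))))) zero) (vnil (Eq Nat (succ (succ (succ (succ (succ (succ zero)))))) (succ (succ (succ (succ (succ (succ zero)))))))) (vnil (Eq Nat (succ (succ (succ (succ (succ (succ zero)))))) (succ (succ (succ (succ (succ (succ zero))))))))


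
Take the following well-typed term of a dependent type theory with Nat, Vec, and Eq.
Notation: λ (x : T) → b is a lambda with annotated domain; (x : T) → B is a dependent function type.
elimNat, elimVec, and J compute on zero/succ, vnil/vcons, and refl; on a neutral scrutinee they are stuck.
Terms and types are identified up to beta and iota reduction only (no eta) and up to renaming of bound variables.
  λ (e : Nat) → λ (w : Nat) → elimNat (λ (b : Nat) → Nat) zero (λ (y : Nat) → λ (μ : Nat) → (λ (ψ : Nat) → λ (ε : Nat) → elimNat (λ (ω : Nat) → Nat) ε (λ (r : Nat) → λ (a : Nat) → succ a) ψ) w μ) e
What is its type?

inferred type:
  (e : Nat) → (w : Nat) → Nat


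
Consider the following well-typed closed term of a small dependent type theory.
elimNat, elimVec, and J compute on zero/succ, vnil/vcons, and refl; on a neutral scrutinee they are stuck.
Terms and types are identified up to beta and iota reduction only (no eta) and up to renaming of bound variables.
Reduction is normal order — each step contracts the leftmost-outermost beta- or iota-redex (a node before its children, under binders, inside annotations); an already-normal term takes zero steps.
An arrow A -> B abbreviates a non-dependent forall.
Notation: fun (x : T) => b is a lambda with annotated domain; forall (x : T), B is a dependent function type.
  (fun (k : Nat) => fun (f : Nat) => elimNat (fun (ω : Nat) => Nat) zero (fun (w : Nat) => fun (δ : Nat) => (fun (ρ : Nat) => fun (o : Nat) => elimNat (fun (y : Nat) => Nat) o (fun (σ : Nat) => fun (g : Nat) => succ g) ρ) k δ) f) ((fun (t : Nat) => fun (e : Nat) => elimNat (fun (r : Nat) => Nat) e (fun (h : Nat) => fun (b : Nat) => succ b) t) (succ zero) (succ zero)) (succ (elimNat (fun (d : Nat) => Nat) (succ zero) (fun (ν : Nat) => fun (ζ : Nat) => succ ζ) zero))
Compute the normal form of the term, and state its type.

reduced normal form:
  succ (succ (succ (succ zero)))
type:
  Nat


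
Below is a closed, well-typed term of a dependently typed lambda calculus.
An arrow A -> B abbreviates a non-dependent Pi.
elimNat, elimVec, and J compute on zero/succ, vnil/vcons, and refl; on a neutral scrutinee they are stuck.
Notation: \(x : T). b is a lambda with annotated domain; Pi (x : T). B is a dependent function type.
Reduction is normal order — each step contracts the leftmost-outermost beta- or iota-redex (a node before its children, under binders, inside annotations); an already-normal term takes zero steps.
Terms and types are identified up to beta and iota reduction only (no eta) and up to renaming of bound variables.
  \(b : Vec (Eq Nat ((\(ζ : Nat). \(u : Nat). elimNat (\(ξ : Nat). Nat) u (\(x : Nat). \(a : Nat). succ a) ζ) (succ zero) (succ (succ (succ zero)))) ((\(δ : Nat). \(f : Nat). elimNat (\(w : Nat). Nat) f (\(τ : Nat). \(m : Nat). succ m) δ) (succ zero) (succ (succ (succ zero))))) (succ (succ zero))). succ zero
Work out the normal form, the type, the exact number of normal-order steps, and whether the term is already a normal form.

normal form:
  \(b : Vec (Eq Nat (succ (succ (succ (succ zero)))) (succ (succ (succ (succ zero))))) (succ (succ zero))). succ zero
inferred type:
  Vec (Eq Nat (succ (succ (succ (succ zero)))) (succ (succ (succ (succ zero))))) (succ (succ zero)) -> Nat
normal-order step count: 12
started in normal form: no
first contracted redex: a beta-redex


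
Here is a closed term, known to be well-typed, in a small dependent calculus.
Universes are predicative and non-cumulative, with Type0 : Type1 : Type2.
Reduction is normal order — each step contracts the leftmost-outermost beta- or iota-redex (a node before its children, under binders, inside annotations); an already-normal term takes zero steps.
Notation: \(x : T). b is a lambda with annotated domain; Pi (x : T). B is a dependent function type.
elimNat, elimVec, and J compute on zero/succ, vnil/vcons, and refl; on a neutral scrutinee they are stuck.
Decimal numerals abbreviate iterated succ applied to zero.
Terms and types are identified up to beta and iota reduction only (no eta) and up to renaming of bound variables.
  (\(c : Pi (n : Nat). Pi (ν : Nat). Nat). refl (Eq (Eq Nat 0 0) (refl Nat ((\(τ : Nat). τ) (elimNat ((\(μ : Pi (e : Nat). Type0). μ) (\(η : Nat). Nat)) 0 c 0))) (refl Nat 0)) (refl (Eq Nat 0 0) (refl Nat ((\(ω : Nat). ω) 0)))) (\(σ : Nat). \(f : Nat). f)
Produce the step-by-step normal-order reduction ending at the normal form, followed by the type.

normal-order reduction:
  (\(c : Pi (n : Nat). Pi (ν : Nat). Nat). refl (Eq (Eq Nat 0 0) (refl Nat ((\(τ : Nat). τ) (elimNat ((\(μ : Pi (e : Nat). Type0). μ) (\(η : Nat). Nat)) 0 c 0))) (refl Nat 0)) (refl (Eq Nat 0 0) (refl Nat ((\(ω : Nat). ω) 0)))) (\(σ : Nat). \(f : Nat). f)
  ~> refl (Eq (Eq Nat 0 0) (refl Nat ((\(c : Nat). c) (elimNat ((\(n : Pi (ν : Nat). Type0). n) (\(τ : Nat). Nat)) 0 (\(μ : Nat). \(e : Nat). e) 0))) (refl Nat 0)) (refl (Eq Nat 0 0) (refl Nat ((\(η : Nat). η) 0)))
  ~> refl (Eq (Eq Nat 0 0) (refl Nat (elimNat ((\(c : Pi (n : Nat). Type0). c) (\(ν : Nat). Nat)) 0 (\(τ : Nat). \(μ : Nat). μ) 0)) (refl Nat 0)) (refl (Eq Nat 0 0) (refl Nat ((\(e : Nat). e) 0)))
  ~> refl (Eq (Eq Nat 0 0) (refl Nat 0) (refl Nat 0)) (refl (Eq Nat 0 0) (refl Nat ((\(c : Nat). c) 0)))
  ~> refl (Eq (Eq Nat 0 0) (refl Nat 0) (refl Nat 0)) (refl (Eq Nat 0 0) (refl Nat 0))
the term's type:
  Eq (Eq (Eq Nat 0 0) (refl Nat 0) (refl Nat 0)) (refl (Eq Nat 0 0) (refl Nat 0)) (refl (Eq Nat 0 0) (refl Nat 0))


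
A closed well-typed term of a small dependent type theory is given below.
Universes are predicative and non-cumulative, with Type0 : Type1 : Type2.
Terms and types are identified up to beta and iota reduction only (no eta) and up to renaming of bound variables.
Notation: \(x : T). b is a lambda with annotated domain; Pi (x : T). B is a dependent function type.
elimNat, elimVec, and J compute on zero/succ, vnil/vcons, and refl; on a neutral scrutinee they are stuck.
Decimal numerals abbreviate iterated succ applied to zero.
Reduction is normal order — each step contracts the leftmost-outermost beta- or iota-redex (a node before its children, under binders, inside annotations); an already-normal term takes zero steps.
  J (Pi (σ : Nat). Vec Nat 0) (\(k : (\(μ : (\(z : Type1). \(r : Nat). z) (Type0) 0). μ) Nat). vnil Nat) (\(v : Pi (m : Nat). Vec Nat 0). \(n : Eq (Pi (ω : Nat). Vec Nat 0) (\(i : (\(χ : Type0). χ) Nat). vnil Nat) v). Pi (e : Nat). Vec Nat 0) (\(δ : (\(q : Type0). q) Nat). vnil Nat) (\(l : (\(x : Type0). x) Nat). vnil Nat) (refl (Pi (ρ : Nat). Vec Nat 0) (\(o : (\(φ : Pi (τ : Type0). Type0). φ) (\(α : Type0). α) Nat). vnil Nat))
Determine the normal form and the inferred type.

reduced normal form:
  \(σ : Nat). vnil Nat
type:
  Pi (σ : Nat). Vec Nat 0


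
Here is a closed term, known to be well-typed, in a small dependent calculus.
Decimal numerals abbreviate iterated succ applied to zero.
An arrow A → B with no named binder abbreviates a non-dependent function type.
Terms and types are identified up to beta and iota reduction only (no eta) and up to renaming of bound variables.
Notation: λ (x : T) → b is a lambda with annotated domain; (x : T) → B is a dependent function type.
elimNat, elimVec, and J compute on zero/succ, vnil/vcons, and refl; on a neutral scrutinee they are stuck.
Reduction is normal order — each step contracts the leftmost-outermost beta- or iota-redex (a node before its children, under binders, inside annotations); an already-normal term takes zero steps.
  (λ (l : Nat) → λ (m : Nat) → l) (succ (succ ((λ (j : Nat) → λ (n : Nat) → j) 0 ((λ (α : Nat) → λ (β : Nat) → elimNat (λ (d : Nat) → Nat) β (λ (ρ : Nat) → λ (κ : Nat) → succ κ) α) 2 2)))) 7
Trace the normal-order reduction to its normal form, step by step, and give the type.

reduction (normal order):
  (λ (l : Nat) → λ (m : Nat) → l) (succ (succ ((λ (j : Nat) → λ (n : Nat) → j) 0 ((λ (α : Nat) → λ (β : Nat) → elimNat (λ (d : Nat) → Nat) β (λ (ρ : Nat) → λ (κ : Nat) → succ κ) α) 2 2)))) 7
  ~> (λ (l : Nat) → succ (succ ((λ (m : Nat) → λ (j : Nat) → m) 0 ((λ (n : Nat) → λ (α : Nat) → elimNat (λ (β : Nat) → Nat) α (λ (d : Nat) → λ (ρ : Nat) → succ ρ) n) 2 2)))) 7
  ~> succ (succ ((λ (l : Nat) → λ (m : Nat) → l) 0 ((λ (j : Nat) → λ (n : Nat) → elimNat (λ (α : Nat) → Nat) n (λ (β : Nat) → λ (d : Nat) → succ d) j) 2 2)))
  ~> succ (succ ((λ (l : Nat) → 0) ((λ (m : Nat) → λ (j : Nat) → elimNat (λ (n : Nat) → Nat) j (λ (α : Nat) → λ (β : Nat) → succ β) m) 2 2)))
  ~> 2
inferred type:
  Nat


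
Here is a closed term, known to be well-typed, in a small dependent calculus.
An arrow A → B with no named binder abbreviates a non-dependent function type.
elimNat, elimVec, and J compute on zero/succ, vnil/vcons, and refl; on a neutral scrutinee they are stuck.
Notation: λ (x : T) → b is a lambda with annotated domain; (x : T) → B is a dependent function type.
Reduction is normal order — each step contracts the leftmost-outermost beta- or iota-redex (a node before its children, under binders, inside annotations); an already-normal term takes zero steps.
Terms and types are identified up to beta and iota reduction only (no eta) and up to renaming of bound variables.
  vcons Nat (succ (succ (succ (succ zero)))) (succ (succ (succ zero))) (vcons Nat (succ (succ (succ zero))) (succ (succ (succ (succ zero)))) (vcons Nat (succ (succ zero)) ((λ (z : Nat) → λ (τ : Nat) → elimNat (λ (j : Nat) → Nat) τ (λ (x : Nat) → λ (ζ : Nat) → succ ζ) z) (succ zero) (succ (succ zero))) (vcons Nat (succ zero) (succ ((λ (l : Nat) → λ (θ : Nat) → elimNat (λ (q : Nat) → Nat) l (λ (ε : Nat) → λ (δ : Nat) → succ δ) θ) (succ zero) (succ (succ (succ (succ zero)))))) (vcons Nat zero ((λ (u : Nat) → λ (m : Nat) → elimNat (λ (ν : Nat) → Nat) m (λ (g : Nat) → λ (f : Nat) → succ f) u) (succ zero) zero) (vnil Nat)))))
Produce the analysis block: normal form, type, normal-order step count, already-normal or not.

resulting normal form:
  vcons Nat (succ (succ (succ (succ zero)))) (succ (succ (succ zero))) (vcons Nat (succ (succ (succ zero))) (succ (succ (succ (succ zero)))) (vcons Nat (succ (succ zero)) (succ (succ (succ zero))) (vcons Nat (succ zero) (succ (succ (succ (succ (succ (succ zero)))))) (vcons Nat zero (succ zero) (vnil Nat)))))
inferred type:
  Vec Nat (succ (succ (succ (succ (succ zero)))))
normal-order step count: 27
term was already normal: no
first redex: a beta-redex


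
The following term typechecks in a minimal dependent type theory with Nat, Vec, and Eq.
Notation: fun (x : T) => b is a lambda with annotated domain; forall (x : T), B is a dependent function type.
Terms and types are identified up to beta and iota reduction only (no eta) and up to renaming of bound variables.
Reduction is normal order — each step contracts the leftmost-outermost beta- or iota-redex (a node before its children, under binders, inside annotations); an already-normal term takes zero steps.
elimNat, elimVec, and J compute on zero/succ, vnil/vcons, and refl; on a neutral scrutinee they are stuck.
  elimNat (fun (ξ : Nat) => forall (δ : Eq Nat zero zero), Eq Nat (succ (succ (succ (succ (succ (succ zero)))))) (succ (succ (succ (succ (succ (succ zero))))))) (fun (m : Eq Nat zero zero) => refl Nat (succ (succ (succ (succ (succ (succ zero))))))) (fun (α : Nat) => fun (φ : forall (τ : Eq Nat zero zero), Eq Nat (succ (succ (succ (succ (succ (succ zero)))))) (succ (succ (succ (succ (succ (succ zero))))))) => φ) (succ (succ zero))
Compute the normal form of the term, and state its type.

reduced normal form:
  fun (ξ : Eq Nat zero zero) => refl Nat (succ (succ (succ (succ (succ (succ zero))))))
inferred type:
  forall (ξ : Eq Nat zero zero), Eq Nat (succ (succ (succ (succ (succ (succ zero)))))) (succ (succ (succ (succ (succ (succ zero))))))
observation: the first redex contracted is an elimNat iota-redex; the normal form is reached in 7 normal-order steps.


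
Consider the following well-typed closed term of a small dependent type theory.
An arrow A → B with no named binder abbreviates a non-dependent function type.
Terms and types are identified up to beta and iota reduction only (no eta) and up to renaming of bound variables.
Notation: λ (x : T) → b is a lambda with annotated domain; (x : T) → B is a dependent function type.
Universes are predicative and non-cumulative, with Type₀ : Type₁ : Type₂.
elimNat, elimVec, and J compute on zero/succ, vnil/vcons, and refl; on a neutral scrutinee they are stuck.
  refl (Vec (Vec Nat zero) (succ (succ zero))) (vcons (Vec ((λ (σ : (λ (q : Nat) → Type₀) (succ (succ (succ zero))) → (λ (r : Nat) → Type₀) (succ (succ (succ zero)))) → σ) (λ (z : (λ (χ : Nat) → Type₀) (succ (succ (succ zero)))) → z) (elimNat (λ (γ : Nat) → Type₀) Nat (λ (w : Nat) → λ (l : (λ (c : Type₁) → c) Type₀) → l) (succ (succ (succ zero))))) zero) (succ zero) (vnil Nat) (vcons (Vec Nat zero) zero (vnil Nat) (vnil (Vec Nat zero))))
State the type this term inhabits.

type:
  Eq (Vec (Vec Nat zero) (succ (succ zero))) (vcons (Vec Nat zero) (succ zero) (vnil Nat) (vcons (Vec Nat zero) zero (vnil Nat) (vnil (Vec Nat zero)))) (vcons (Vec Nat zero) (succ zero) (vnil Nat) (vcons (Vec Nat zero) zero (vnil Nat) (vnil (Vec Nat zero))))


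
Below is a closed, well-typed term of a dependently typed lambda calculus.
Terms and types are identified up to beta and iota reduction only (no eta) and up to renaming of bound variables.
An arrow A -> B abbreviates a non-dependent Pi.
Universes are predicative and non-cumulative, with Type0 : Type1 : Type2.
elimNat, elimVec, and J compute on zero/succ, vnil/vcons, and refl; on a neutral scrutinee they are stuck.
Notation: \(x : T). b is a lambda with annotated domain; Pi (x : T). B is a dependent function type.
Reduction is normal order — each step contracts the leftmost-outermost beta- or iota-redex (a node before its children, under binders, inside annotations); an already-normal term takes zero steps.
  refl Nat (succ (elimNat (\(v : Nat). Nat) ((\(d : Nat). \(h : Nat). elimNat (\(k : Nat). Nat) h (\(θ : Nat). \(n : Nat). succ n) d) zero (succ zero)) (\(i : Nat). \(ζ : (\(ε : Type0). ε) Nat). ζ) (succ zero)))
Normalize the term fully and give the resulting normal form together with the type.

resulting normal form:
  refl Nat (succ (succ zero))
the term's type:
  Eq Nat (succ (succ zero)) (succ (succ zero))


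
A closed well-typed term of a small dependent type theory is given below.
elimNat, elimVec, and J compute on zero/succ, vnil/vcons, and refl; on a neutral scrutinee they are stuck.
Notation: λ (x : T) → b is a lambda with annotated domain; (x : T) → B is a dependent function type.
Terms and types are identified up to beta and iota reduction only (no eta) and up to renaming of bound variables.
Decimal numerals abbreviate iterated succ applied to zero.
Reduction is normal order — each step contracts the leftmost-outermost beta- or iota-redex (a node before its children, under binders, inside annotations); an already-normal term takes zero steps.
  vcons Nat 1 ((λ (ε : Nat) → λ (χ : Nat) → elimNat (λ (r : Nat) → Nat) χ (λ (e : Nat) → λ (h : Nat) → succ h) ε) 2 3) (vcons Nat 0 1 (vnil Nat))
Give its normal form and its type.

resulting normal form:
  vcons Nat 1 5 (vcons Nat 0 1 (vnil Nat))
the term's type:
  Vec Nat 2


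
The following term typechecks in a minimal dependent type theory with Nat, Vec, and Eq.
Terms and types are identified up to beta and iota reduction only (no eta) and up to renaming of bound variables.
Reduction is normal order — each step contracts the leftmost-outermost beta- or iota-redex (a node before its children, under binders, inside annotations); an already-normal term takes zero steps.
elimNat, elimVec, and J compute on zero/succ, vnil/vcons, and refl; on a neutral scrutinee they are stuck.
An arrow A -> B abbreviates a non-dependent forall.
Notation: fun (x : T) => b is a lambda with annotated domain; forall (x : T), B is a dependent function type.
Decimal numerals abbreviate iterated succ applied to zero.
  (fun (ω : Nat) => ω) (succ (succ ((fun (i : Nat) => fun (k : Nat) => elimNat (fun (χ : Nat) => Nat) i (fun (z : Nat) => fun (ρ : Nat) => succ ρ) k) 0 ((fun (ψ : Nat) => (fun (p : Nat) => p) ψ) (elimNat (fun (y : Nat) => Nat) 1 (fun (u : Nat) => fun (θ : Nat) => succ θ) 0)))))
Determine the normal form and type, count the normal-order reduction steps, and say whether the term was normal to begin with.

normal form:
  3
the term's type:
  Nat
reduction steps (normal order): 10
term was already normal: no
first contracted redex: a beta-redex


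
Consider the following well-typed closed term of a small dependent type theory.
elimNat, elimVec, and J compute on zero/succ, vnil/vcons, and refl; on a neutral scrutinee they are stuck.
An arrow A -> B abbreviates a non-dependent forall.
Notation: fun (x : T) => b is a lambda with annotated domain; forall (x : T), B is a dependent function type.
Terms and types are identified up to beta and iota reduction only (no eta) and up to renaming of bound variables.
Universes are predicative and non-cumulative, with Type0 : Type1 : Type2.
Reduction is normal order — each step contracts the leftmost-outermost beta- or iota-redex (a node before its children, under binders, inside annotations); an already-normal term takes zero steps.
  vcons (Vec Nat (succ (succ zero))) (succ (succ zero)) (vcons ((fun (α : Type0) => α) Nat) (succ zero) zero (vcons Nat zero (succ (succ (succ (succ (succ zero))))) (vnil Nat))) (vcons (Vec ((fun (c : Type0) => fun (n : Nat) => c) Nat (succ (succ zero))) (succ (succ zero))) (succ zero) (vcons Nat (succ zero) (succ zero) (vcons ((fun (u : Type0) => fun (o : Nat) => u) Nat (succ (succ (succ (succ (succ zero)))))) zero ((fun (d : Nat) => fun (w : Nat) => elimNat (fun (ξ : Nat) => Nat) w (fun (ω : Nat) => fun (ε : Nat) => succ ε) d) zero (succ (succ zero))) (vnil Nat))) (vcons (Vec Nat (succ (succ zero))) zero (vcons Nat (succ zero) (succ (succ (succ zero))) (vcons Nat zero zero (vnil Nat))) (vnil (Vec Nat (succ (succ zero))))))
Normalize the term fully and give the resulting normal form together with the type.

resulting normal form:
  vcons (Vec Nat (succ (succ zero))) (succ (succ zero)) (vcons Nat (succ zero) zero (vcons Nat zero (succ (succ (succ (succ (succ zero))))) (vnil Nat))) (vcons (Vec Nat (succ (succ zero))) (succ zero) (vcons Nat (succ zero) (succ zero) (vcons Nat zero (succ (succ zero)) (vnil Nat))) (vcons (Vec Nat (succ (succ zero))) zero (vcons Nat (succ zero) (succ (succ (succ zero))) (vcons Nat zero zero (vnil Nat))) (vnil (Vec Nat (succ (succ zero))))))
the term's type:
  Vec (Vec Nat (succ (succ zero))) (succ (succ (succ zero)))
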